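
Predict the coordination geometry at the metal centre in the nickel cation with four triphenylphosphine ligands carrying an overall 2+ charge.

Ligand charges: triphenylphosphine is neutral. With an overall charge of +2 the nickel centre must be in the +2 oxidation state.
Group 10 minus oxidation state 2 gives a d⁸ configuration.
Coordination number: 4.
Triphenylphosphine is a strong-field ligand (high in the spectrochemical series).
A 3d d⁸ ion with strong-field ligands gains enough CFSE to favour square planar over tetrahedral.

square planar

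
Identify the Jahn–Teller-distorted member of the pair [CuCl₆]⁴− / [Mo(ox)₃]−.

[CuCl₆]⁴−: Summing ligand charges against the −4 overall charge gives an oxidation state of +2 for copper. Copper is a group-11 element; Cu(II) is therefore d⁹. The t₂g⁶e_g³ configuration has an unevenly filled e_g set; the Jahn–Teller theorem predicts a tetragonal distortion (typically axial elongation) to lift the degeneracy.
[Mo(ox)₃]−: Ligand charges: each oxalate is −2. With an overall charge of −1 the molybdenum centre must be in the +5 oxidation state. Group 6 minus oxidation state 5 gives a d¹ configuration. The d¹ configuration leaves the e_g set evenly filled (or empty) — no strong Jahn–Teller driving force.

[CuCl₆]⁴−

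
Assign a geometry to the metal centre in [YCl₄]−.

Summing ligand charges against the −1 overall charge gives an oxidation state of +3 for yttrium.
Y sits in group 3, so the d-electron count is 3 − 3 = 0.
Coordination number: 4.
A d⁰ ion has no crystal-field stabilisation preference between square planar and tetrahedral, so four ligands adopt the sterically favoured tetrahedral geometry.

tetrahedral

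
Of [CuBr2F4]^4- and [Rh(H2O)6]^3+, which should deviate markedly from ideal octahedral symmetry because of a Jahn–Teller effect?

[CuBr2F4]^4-: Summing ligand charges against the −4 overall charge gives an oxidation state of +2 for copper. Group 11 minus oxidation state 2 gives a d⁹ configuration. The t₂g⁶e_g³ configuration has an unevenly filled e_g set; the Jahn–Teller theorem predicts a tetragonal distortion (typically axial elongation) to lift the degeneracy.
[Rh(H2O)6]^3+: Ligand charges: water is neutral. With an overall charge of +3 the rhodium centre must be in the +3 oxidation state. Rh sits in group 9, so the d-electron count is 9 − 3 = 6. A 4d ion has a large Δₒ and is invariably low-spin. The d⁶ configuration leaves the e_g set evenly filled (or empty) — no strong Jahn–Teller driving force.

[CuBr2F4]^4-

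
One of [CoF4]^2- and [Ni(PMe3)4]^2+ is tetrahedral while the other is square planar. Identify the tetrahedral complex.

For [CoF4]^2-: Ligand charges: each fluoride is −1. With an overall charge of −2 the cobalt centre must be in the +2 oxidation state. Cobalt is a group-9 element; Co(II) is therefore d⁷. For a high-spin 3d d⁷ ion with weak-field ligands the small Δₜ gives little square-planar CFSE advantage, so four ligands adopt the sterically favoured tetrahedral geometry. → tetrahedral.
For [Ni(PMe3)4]^2+: Ligand charges: trimethylphosphine is neutral. With an overall charge of +2 the nickel centre must be in the +2 oxidation state. Group 10 minus oxidation state 2 gives a d⁸ configuration. Trimethylphosphine is a strong-field ligand (high in the spectrochemical series). A 3d d⁸ ion with strong-field ligands gains enough CFSE to favour square planar over tetrahedral. → square planar.

[CoF4]^2-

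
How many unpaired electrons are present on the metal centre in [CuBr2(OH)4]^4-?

1

Summing ligand charges against the −4 overall charge gives an oxidation state of +2 for copper.
Group 11 minus oxidation state 2 gives a d⁹ configuration.
In an octahedral field the d⁹ configuration is t₂g⁶e_g³ (only one arrangement possible), giving 1 unpaired electron.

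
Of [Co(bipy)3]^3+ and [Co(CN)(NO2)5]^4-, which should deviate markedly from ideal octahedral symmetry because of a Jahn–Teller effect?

[Co(CN)(NO2)5]^4-

[Co(bipy)3]^3+: Summing ligand charges against the +3 overall charge gives an oxidation state of +3 for cobalt. Co sits in group 9, so the d-electron count is 9 − 3 = 6. Co(III) has an exceptionally large octahedral splitting and is low-spin with essentially every ligand except fluoride. The d⁶ configuration leaves the e_g set evenly filled (or empty) — no strong Jahn–Teller driving force.
[Co(CN)(NO2)5]^4-: Ligand charges: each cyanide is −1; each nitro (N-bound nitrite) is −1. With an overall charge of −4 the cobalt centre must be in the +2 oxidation state. Co sits in group 9, so the d-electron count is 9 − 2 = 7. Cyanide and nitro (N-bound nitrite) are strong-field ligands (high in the spectrochemical series) for a first-row metal, so the complex is low-spin. The t₂g⁶e_g¹ (low-spin) configuration has an unevenly filled e_g set; the Jahn–Teller theorem predicts a tetragonal distortion (typically axial elongation) to lift the degeneracy.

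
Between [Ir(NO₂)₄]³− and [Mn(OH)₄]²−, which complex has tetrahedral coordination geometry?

[Mn(OH)₄]²−

For [Ir(NO₂)₄]³−: Summing ligand charges against the −3 overall charge gives an oxidation state of +1 for iridium. Ir sits in group 9, so the d-electron count is 9 − 1 = 8. A 5d d⁸ ion has a large crystal-field splitting; square planar leaves the high-energy d_{x²−y²} orbital empty and maximises CFSE. → square planar.
For [Mn(OH)₄]²−: Summing ligand charges against the −2 overall charge gives an oxidation state of +2 for manganese. Group 7 minus oxidation state 2 gives a d⁵ configuration. A high-spin d⁵ ion has zero CFSE in either geometry, so four ligands adopt the sterically favoured tetrahedral geometry. → tetrahedral.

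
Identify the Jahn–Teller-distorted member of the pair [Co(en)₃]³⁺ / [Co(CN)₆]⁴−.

[Co(CN)₆]⁴−

[Co(en)₃]³⁺: Ethylenediamine is neutral; balancing the +3 overall charge requires Co(III). Co sits in group 9, so the d-electron count is 9 − 3 = 6. Co(III) has an exceptionally large octahedral splitting and is low-spin with essentially every ligand except fluoride. The d⁶ configuration leaves the e_g set evenly filled (or empty) — no strong Jahn–Teller driving force.
[Co(CN)₆]⁴−: Ligand charges: each cyanide is −1. With an overall charge of −4 the cobalt centre must be in the +2 oxidation state. Co sits in group 9, so the d-electron count is 9 − 2 = 7. Cyanide is a strong-field ligand (high in the spectrochemical series) for a first-row metal, so the complex is low-spin. The t₂g⁶e_g¹ (low-spin) configuration has an unevenly filled e_g set; the Jahn–Teller theorem predicts a tetragonal distortion (typically axial elongation) to lift the degeneracy.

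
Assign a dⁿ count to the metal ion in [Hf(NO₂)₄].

d0

Summing ligand charges against the 0 overall charge gives an oxidation state of +4 for hafnium.
Hf sits in group 4, so the d-electron count is 4 − 4 = 0.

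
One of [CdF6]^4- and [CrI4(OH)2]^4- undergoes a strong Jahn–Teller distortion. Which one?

[CrI4(OH)2]^4-

[CdF6]^4-: Each fluoride is −1; balancing the −4 overall charge requires Cd(II). Cadmium is a group-12 element; Cd(II) is therefore d¹⁰. The d¹⁰ configuration leaves the e_g set evenly filled (or empty) — no strong Jahn–Teller driving force.
[CrI4(OH)2]^4-: Summing ligand charges against the −4 overall charge gives an oxidation state of +2 for chromium. Chromium is a group-6 element; Cr(II) is therefore d⁴. Hydroxide and iodide are weak-field ligands for a first-row metal, so the complex is high-spin. The t₂g³e_g¹ (high-spin) configuration has an unevenly filled e_g set; the Jahn–Teller theorem predicts a tetragonal distortion (typically axial elongation) to lift the degeneracy.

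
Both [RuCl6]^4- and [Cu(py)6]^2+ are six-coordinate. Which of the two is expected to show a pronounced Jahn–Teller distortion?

[Cu(py)6]^2+

[RuCl6]^4-: Summing ligand charges against the −4 overall charge gives an oxidation state of +2 for ruthenium. Ruthenium is a group-8 element; Ru(II) is therefore d⁶. A 4d ion has a large Δₒ and is invariably low-spin. The d⁶ configuration leaves the e_g set evenly filled (or empty) — no strong Jahn–Teller driving force.
[Cu(py)6]^2+: Ligand charges: pyridine is neutral. With an overall charge of +2 the copper centre must be in the +2 oxidation state. Copper is a group-11 element; Cu(II) is therefore d⁹. The t₂g⁶e_g³ configuration has an unevenly filled e_g set; the Jahn–Teller theorem predicts a tetragonal distortion (typically axial elongation) to lift the degeneracy.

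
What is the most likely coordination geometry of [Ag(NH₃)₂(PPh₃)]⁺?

Ligand charges: ammonia is neutral; triphenylphosphine is neutral. With an overall charge of +1 the silver centre must be in the +1 oxidation state.
Silver is a group-11 element; Ag(I) is therefore d¹⁰.
With 3 monodentate ligands the coordination number is 3.
Three ligands around a d¹⁰ centre minimise repulsion in a trigonal-planar arrangement.

trigonal planar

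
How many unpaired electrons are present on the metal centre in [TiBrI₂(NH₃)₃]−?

Each bromide is −1; each iodide is −1; ammonia is neutral; balancing the −1 overall charge requires Ti(II).
Ti sits in group 4, so the d-electron count is 4 − 2 = 2.
In an octahedral field the d² configuration is t₂g²e_g⁰ (only one arrangement possible), giving 2 unpaired electrons.

2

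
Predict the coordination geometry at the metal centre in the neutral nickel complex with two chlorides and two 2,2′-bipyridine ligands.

Ligand charges: each chloride is −1; 2,2′-bipyridine is neutral. With an overall charge of 0 the nickel centre must be in the +2 oxidation state.
Group 10 minus oxidation state 2 gives a d⁸ configuration.
Counting donor atoms: 2×chloride (monodentate) → 2 donors; 2×2,2′-bipyridine (bidentate) → 4 donors. Coordination number = 6.
Six donors around a single metal centre give an octahedral coordination sphere.

octahedral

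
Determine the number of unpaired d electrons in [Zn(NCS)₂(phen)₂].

Summing ligand charges against the 0 overall charge gives an oxidation state of +2 for zinc.
Group 12 minus oxidation state 2 gives a d¹⁰ configuration.
Counting donor atoms: 2×isothiocyanate (monodentate) → 2 donors; 2×1,10-phenanthroline (bidentate) → 4 donors. Coordination number = 6.
In an octahedral field the d¹⁰ configuration is t₂g⁶e_g⁴, giving 0 unpaired electrons.

0 unpaired electrons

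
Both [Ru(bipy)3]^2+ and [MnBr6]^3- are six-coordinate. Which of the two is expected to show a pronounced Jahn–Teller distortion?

[Ru(bipy)3]^2+: 2,2′-bipyridine is neutral; balancing the +2 overall charge requires Ru(II). Group 8 minus oxidation state 2 gives a d⁶ configuration. A 4d ion has a large Δₒ and is invariably low-spin. The d⁶ configuration leaves the e_g set evenly filled (or empty) — no strong Jahn–Teller driving force.
[MnBr6]^3-: Ligand charges: each bromide is −1. With an overall charge of −3 the manganese centre must be in the +3 oxidation state. Manganese is a group-7 element; Mn(III) is therefore d⁴. Bromide is a weak-field ligand for a first-row metal, so the complex is high-spin. The t₂g³e_g¹ (high-spin) configuration has an unevenly filled e_g set; the Jahn–Teller theorem predicts a tetragonal distortion (typically axial elongation) to lift the degeneracy.

[MnBr6]^3-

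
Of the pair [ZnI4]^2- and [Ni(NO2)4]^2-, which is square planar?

[Ni(NO2)4]^2-

For [ZnI4]^2-: Each iodide is −1; balancing the −2 overall charge requires Zn(II). Zn sits in group 12, so the d-electron count is 12 − 2 = 10. A d¹⁰ ion has no crystal-field stabilisation preference between square planar and tetrahedral, so four ligands adopt the sterically favoured tetrahedral geometry. → tetrahedral.
For [Ni(NO2)4]^2-: Ligand charges: each nitro (N-bound nitrite) is −1. With an overall charge of −2 the nickel centre must be in the +2 oxidation state. Ni sits in group 10, so the d-electron count is 10 − 2 = 8. Nitro (N-bound nitrite) is a strong-field ligand (high in the spectrochemical series). A 3d d⁸ ion with strong-field ligands gains enough CFSE to favour square planar over tetrahedral. → square planar.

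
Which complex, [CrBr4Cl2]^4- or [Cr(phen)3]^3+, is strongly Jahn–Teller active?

[CrBr4Cl2]^4-

[CrBr4Cl2]^4-: Each bromide is −1; each chloride is −1; balancing the −4 overall charge requires Cr(II). Cr sits in group 6, so the d-electron count is 6 − 2 = 4. Bromide and chloride are weak-field ligands for a first-row metal, so the complex is high-spin. The t₂g³e_g¹ (high-spin) configuration has an unevenly filled e_g set; the Jahn–Teller theorem predicts a tetragonal distortion (typically axial elongation) to lift the degeneracy.
[Cr(phen)3]^3+: 1,10-phenanthroline is neutral; balancing the +3 overall charge requires Cr(III). Chromium is a group-6 element; Cr(III) is therefore d³. The d³ configuration leaves the e_g set evenly filled (or empty) — no strong Jahn–Teller driving force.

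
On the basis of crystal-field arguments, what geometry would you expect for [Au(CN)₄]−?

square planar

Each cyanide is −1; balancing the −1 overall charge requires Au(III).
Group 11 minus oxidation state 3 gives a d⁸ configuration.
With 4 monodentate ligands the coordination number is 4.
A 5d d⁸ ion has a large crystal-field splitting; square planar leaves the high-energy d_{x²−y²} orbital empty and maximises CFSE.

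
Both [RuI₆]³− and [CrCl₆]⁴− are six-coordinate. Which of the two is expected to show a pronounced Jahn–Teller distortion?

[CrCl₆]⁴−

[RuI₆]³−: Ligand charges: each iodide is −1. With an overall charge of −3 the ruthenium centre must be in the +3 oxidation state. Ruthenium is a group-8 element; Ru(III) is therefore d⁵. A 4d ion has a large Δₒ and is invariably low-spin. The d⁵ configuration leaves the e_g set evenly filled (or empty) — no strong Jahn–Teller driving force.
[CrCl₆]⁴−: Ligand charges: each chloride is −1. With an overall charge of −4 the chromium centre must be in the +2 oxidation state. Cr sits in group 6, so the d-electron count is 6 − 2 = 4. Chloride is a weak-field ligand for a first-row metal, so the complex is high-spin. The t₂g³e_g¹ (high-spin) configuration has an unevenly filled e_g set; the Jahn–Teller theorem predicts a tetragonal distortion (typically axial elongation) to lift the degeneracy.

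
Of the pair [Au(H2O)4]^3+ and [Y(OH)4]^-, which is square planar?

For [Au(H2O)4]^3+: Ligand charges: water is neutral. With an overall charge of +3 the gold centre must be in the +3 oxidation state. Gold is a group-11 element; Au(III) is therefore d⁸. A 5d d⁸ ion has a large crystal-field splitting; square planar leaves the high-energy d_{x²−y²} orbital empty and maximises CFSE. → square planar.
For [Y(OH)4]^-: Summing ligand charges against the −1 overall charge gives an oxidation state of +3 for yttrium. Group 3 minus oxidation state 3 gives a d⁰ configuration. A d⁰ ion has no crystal-field stabilisation preference between square planar and tetrahedral, so four ligands adopt the sterically favoured tetrahedral geometry. → tetrahedral.

[Au(H2O)4]^3+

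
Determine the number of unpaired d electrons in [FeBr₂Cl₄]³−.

5 unpaired electrons

Summing ligand charges against the −3 overall charge gives an oxidation state of +3 for iron.
Group 8 minus oxidation state 3 gives a d⁵ configuration.
The spin state decides the count: Bromide and chloride are weak-field ligands for a first-row metal, so the complex is high-spin.
An octahedral high-spin d⁵ ion is t₂g³e_g², giving 5 unpaired electrons.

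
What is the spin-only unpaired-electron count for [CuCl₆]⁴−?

1

Ligand charges: each chloride is −1. With an overall charge of −4 the copper centre must be in the +2 oxidation state.
Copper is a group-11 element; Cu(II) is therefore d⁹.
In an octahedral field the d⁹ configuration is t₂g⁶e_g³ (only one arrangement possible), giving 1 unpaired electron.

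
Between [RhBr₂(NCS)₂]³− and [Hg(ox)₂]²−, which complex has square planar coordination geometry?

For [RhBr₂(NCS)₂]³−: Ligand charges: each bromide is −1; each isothiocyanate is −1. With an overall charge of −3 the rhodium centre must be in the +1 oxidation state. Rhodium is a group-9 element; Rh(I) is therefore d⁸. A 4d d⁸ ion has a large crystal-field splitting; square planar leaves the high-energy d_{x²−y²} orbital empty and maximises CFSE. → square planar.
For [Hg(ox)₂]²−: Each oxalate is −2; balancing the −2 overall charge requires Hg(II). Group 12 minus oxidation state 2 gives a d¹⁰ configuration. A d¹⁰ ion has no crystal-field stabilisation preference between square planar and tetrahedral, so four ligands adopt the sterically favoured tetrahedral geometry. → tetrahedral.

[RhBr₂(NCS)₂]³−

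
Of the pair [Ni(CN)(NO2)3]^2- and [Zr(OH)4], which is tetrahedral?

[Zr(OH)4]

For [Ni(CN)(NO2)3]^2-: Summing ligand charges against the −2 overall charge gives an oxidation state of +2 for nickel. Nickel is a group-10 element; Ni(II) is therefore d⁸. Cyanide and nitro (N-bound nitrite) are strong-field ligands (high in the spectrochemical series). A 3d d⁸ ion with strong-field ligands gains enough CFSE to favour square planar over tetrahedral. → square planar.
For [Zr(OH)4]: Ligand charges: each hydroxide is −1. With an overall charge of 0 the zirconium centre must be in the +4 oxidation state. Zr sits in group 4, so the d-electron count is 4 − 4 = 0. A d⁰ ion has no crystal-field stabilisation preference between square planar and tetrahedral, so four ligands adopt the sterically favoured tetrahedral geometry. → tetrahedral.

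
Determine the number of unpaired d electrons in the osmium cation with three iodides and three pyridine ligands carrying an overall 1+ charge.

2

Each iodide is −1; pyridine is neutral; balancing the +1 overall charge requires Os(IV).
Os sits in group 8, so the d-electron count is 8 − 4 = 4.
The spin state decides the count: a 5d ion has a large Δₒ and is invariably low-spin.
An octahedral low-spin d⁴ ion is t₂g⁴e_g⁰, giving 2 unpaired electrons.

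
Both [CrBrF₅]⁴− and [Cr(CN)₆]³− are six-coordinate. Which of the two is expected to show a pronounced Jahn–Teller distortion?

[CrBrF₅]⁴−

[CrBrF₅]⁴−: Summing ligand charges against the −4 overall charge gives an oxidation state of +2 for chromium. Cr sits in group 6, so the d-electron count is 6 − 2 = 4. Bromide and fluoride are weak-field ligands for a first-row metal, so the complex is high-spin. The t₂g³e_g¹ (high-spin) configuration has an unevenly filled e_g set; the Jahn–Teller theorem predicts a tetragonal distortion (typically axial elongation) to lift the degeneracy.
[Cr(CN)₆]³−: Summing ligand charges against the −3 overall charge gives an oxidation state of +3 for chromium. Group 6 minus oxidation state 3 gives a d³ configuration. The d³ configuration leaves the e_g set evenly filled (or empty) — no strong Jahn–Teller driving force.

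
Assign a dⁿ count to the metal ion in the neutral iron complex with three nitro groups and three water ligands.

Each nitro (N-bound nitrite) is −1; water is neutral; balancing the 0 overall charge requires Fe(III).
Fe sits in group 8, so the d-electron count is 8 − 3 = 5.

d5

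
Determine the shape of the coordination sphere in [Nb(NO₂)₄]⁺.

tetrahedral

Ligand charges: each nitro (N-bound nitrite) is −1. With an overall charge of +1 the niobium centre must be in the +5 oxidation state.
Niobium is a group-5 element; Nb(V) is therefore d⁰.
Coordination number: 4.
A d⁰ ion has no crystal-field stabilisation preference between square planar and tetrahedral, so four ligands adopt the sterically favoured tetrahedral geometry.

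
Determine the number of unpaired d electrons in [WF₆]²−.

2

Summing ligand charges against the −2 overall charge gives an oxidation state of +4 for tungsten.
Group 6 minus oxidation state 4 gives a d² configuration.
In an octahedral field the d² configuration is t₂g²e_g⁰ (only one arrangement possible), giving 2 unpaired electrons.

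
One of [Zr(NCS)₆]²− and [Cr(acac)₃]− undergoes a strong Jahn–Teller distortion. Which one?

[Zr(NCS)₆]²−: Ligand charges: each isothiocyanate is −1. With an overall charge of −2 the zirconium centre must be in the +4 oxidation state. Zr sits in group 4, so the d-electron count is 4 − 4 = 0. The d⁰ configuration leaves the e_g set evenly filled (or empty) — no strong Jahn–Teller driving force.
[Cr(acac)₃]−: Each acetylacetonate is −1; balancing the −1 overall charge requires Cr(II). Group 6 minus oxidation state 2 gives a d⁴ configuration. Acetylacetonate is a weak-field ligand for a first-row metal, so the complex is high-spin. The t₂g³e_g¹ (high-spin) configuration has an unevenly filled e_g set; the Jahn–Teller theorem predicts a tetragonal distortion (typically axial elongation) to lift the degeneracy.

[Cr(acac)₃]−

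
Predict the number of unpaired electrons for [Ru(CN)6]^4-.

Ligand charges: each cyanide is −1. With an overall charge of −4 the ruthenium centre must be in the +2 oxidation state.
Ruthenium is a group-8 element; Ru(II) is therefore d⁶.
The spin state decides the count: a 4d ion has a large Δₒ and is invariably low-spin.
An octahedral low-spin d⁶ ion is t₂g⁶e_g⁰, giving 0 unpaired electrons.

0 unpaired electrons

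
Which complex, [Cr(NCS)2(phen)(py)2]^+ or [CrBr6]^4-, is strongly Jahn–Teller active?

[CrBr6]^4-

[Cr(NCS)2(phen)(py)2]^+: Each isothiocyanate is −1; 1,10-phenanthroline is neutral; pyridine is neutral; balancing the +1 overall charge requires Cr(III). Group 6 minus oxidation state 3 gives a d³ configuration. The d³ configuration leaves the e_g set evenly filled (or empty) — no strong Jahn–Teller driving force.
[CrBr6]^4-: Ligand charges: each bromide is −1. With an overall charge of −4 the chromium centre must be in the +2 oxidation state. Cr sits in group 6, so the d-electron count is 6 − 2 = 4. Bromide is a weak-field ligand for a first-row metal, so the complex is high-spin. The t₂g³e_g¹ (high-spin) configuration has an unevenly filled e_g set; the Jahn–Teller theorem predicts a tetragonal distortion (typically axial elongation) to lift the degeneracy.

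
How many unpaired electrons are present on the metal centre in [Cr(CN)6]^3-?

3 unpaired electrons

Ligand charges: each cyanide is −1. With an overall charge of −3 the chromium centre must be in the +3 oxidation state.
Chromium is a group-6 element; Cr(III) is therefore d³.
In an octahedral field the d³ configuration is t₂g³e_g⁰ (only one arrangement possible), giving 3 unpaired electrons.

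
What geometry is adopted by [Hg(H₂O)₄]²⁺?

tetrahedral

Ligand charges: water is neutral. With an overall charge of +2 the mercury centre must be in the +2 oxidation state.
Mercury is a group-12 element; Hg(II) is therefore d¹⁰.
With 4 monodentate ligands the coordination number is 4.
A d¹⁰ ion has no crystal-field stabilisation preference between square planar and tetrahedral, so four ligands adopt the sterically favoured tetrahedral geometry.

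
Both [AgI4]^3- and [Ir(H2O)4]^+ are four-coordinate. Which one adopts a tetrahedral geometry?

[AgI4]^3-

For [AgI4]^3-: Summing ligand charges against the −3 overall charge gives an oxidation state of +1 for silver. Silver is a group-11 element; Ag(I) is therefore d¹⁰. A d¹⁰ ion has no crystal-field stabilisation preference between square planar and tetrahedral, so four ligands adopt the sterically favoured tetrahedral geometry. → tetrahedral.
For [Ir(H2O)4]^+: Ligand charges: water is neutral. With an overall charge of +1 the iridium centre must be in the +1 oxidation state. Ir sits in group 9, so the d-electron count is 9 − 1 = 8. A 5d d⁸ ion has a large crystal-field splitting; square planar leaves the high-energy d_{x²−y²} orbital empty and maximises CFSE. → square planar.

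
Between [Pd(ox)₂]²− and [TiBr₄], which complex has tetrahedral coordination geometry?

For [Pd(ox)₂]²−: Ligand charges: each oxalate is −2. With an overall charge of −2 the palladium centre must be in the +2 oxidation state. Group 10 minus oxidation state 2 gives a d⁸ configuration. A 4d d⁸ ion has a large crystal-field splitting; square planar leaves the high-energy d_{x²−y²} orbital empty and maximises CFSE. → square planar.
For [TiBr₄]: Ligand charges: each bromide is −1. With an overall charge of 0 the titanium centre must be in the +4 oxidation state. Ti sits in group 4, so the d-electron count is 4 − 4 = 0. A d⁰ ion has no crystal-field stabilisation preference between square planar and tetrahedral, so four ligands adopt the sterically favoured tetrahedral geometry. → tetrahedral.

[TiBr₄]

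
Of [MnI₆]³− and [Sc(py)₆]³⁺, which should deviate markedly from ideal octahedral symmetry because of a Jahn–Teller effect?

[MnI₆]³−

[MnI₆]³−: Summing ligand charges against the −3 overall charge gives an oxidation state of +3 for manganese. Mn sits in group 7, so the d-electron count is 7 − 3 = 4. Iodide is a weak-field ligand for a first-row metal, so the complex is high-spin. The t₂g³e_g¹ (high-spin) configuration has an unevenly filled e_g set; the Jahn–Teller theorem predicts a tetragonal distortion (typically axial elongation) to lift the degeneracy.
[Sc(py)₆]³⁺: Pyridine is neutral; balancing the +3 overall charge requires Sc(III). Group 3 minus oxidation state 3 gives a d⁰ configuration. The d⁰ configuration leaves the e_g set evenly filled (or empty) — no strong Jahn–Teller driving force.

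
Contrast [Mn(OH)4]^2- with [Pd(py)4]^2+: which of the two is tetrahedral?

[Mn(OH)4]^2-

For [Mn(OH)4]^2-: Ligand charges: each hydroxide is −1. With an overall charge of −2 the manganese centre must be in the +2 oxidation state. Mn sits in group 7, so the d-electron count is 7 − 2 = 5. A high-spin d⁵ ion has zero CFSE in either geometry, so four ligands adopt the sterically favoured tetrahedral geometry. → tetrahedral.
For [Pd(py)4]^2+: Pyridine is neutral; balancing the +2 overall charge requires Pd(II). Group 10 minus oxidation state 2 gives a d⁸ configuration. A 4d d⁸ ion has a large crystal-field splitting; square planar leaves the high-energy d_{x²−y²} orbital empty and maximises CFSE. → square planar.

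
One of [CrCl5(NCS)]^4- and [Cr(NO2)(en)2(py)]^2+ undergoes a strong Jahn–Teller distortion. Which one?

[CrCl5(NCS)]^4-: Summing ligand charges against the −4 overall charge gives an oxidation state of +2 for chromium. Group 6 minus oxidation state 2 gives a d⁴ configuration. Chloride and isothiocyanate are weak-field ligands for a first-row metal, so the complex is high-spin. The t₂g³e_g¹ (high-spin) configuration has an unevenly filled e_g set; the Jahn–Teller theorem predicts a tetragonal distortion (typically axial elongation) to lift the degeneracy.
[Cr(NO2)(en)2(py)]^2+: Each nitro (N-bound nitrite) is −1; ethylenediamine is neutral; pyridine is neutral; balancing the +2 overall charge requires Cr(III). Cr sits in group 6, so the d-electron count is 6 − 3 = 3. The d³ configuration leaves the e_g set evenly filled (or empty) — no strong Jahn–Teller driving force.

[CrCl5(NCS)]^4-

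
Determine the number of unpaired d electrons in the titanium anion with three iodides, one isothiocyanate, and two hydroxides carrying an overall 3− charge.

1

Summing ligand charges against the −3 overall charge gives an oxidation state of +3 for titanium.
Group 4 minus oxidation state 3 gives a d¹ configuration.
In an octahedral field the d¹ configuration is t₂g¹e_g⁰ (only one arrangement possible), giving 1 unpaired electron.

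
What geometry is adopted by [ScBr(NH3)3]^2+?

Each bromide is −1; ammonia is neutral; balancing the +2 overall charge requires Sc(III).
Group 3 minus oxidation state 3 gives a d⁰ configuration.
Coordination number: 4.
A d⁰ ion has no crystal-field stabilisation preference between square planar and tetrahedral, so four ligands adopt the sterically favoured tetrahedral geometry.

tetrahedral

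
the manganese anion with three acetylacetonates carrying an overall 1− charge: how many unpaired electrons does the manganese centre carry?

Each acetylacetonate is −1; balancing the −1 overall charge requires Mn(II).
Manganese is a group-7 element; Mn(II) is therefore d⁵.
Counting donor atoms: 3×acetylacetonate (bidentate) → 6 donors. Coordination number = 6.
The spin state decides the count: Acetylacetonate is a weak-field ligand for a first-row metal, so the complex is high-spin.
An octahedral high-spin d⁵ ion is t₂g³e_g², giving 5 unpaired electrons.

5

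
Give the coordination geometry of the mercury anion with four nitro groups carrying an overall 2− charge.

Ligand charges: each nitro (N-bound nitrite) is −1. With an overall charge of −2 the mercury centre must be in the +2 oxidation state.
Group 12 minus oxidation state 2 gives a d¹⁰ configuration.
Coordination number: 4.
A d¹⁰ ion has no crystal-field stabilisation preference between square planar and tetrahedral, so four ligands adopt the sterically favoured tetrahedral geometry.

tetrahedral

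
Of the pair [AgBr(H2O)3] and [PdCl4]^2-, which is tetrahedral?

[AgBr(H2O)3]

For [AgBr(H2O)3]: Summing ligand charges against the 0 overall charge gives an oxidation state of +1 for silver. Ag sits in group 11, so the d-electron count is 11 − 1 = 10. A d¹⁰ ion has no crystal-field stabilisation preference between square planar and tetrahedral, so four ligands adopt the sterically favoured tetrahedral geometry. → tetrahedral.
For [PdCl4]^2-: Each chloride is −1; balancing the −2 overall charge requires Pd(II). Pd sits in group 10, so the d-electron count is 10 − 2 = 8. A 4d d⁸ ion has a large crystal-field splitting; square planar leaves the high-energy d_{x²−y²} orbital empty and maximises CFSE. → square planar.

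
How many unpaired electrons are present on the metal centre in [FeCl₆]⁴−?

4

Ligand charges: each chloride is −1. With an overall charge of −4 the iron centre must be in the +2 oxidation state.
Iron is a group-8 element; Fe(II) is therefore d⁶.
The spin state decides the count: Chloride is a weak-field ligand for a first-row metal, so the complex is high-spin.
An octahedral high-spin d⁶ ion is t₂g⁴e_g², giving 4 unpaired electrons.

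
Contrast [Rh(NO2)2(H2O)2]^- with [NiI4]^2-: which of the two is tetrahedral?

[NiI4]^2-

For [Rh(NO2)2(H2O)2]^-: Each nitro (N-bound nitrite) is −1; water is neutral; balancing the −1 overall charge requires Rh(I). Rhodium is a group-9 element; Rh(I) is therefore d⁸. A 4d d⁸ ion has a large crystal-field splitting; square planar leaves the high-energy d_{x²−y²} orbital empty and maximises CFSE. → square planar.
For [NiI4]^2-: Ligand charges: each iodide is −1. With an overall charge of −2 the nickel centre must be in the +2 oxidation state. Nickel is a group-10 element; Ni(II) is therefore d⁸. Iodide is a weak-field ligand. With weak-field ligands the CFSE gain from square planar is small, so a 3d d⁸ ion takes the sterically preferred tetrahedral geometry. → tetrahedral.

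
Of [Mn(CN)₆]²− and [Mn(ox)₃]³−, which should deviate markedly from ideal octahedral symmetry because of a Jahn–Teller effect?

[Mn(ox)₃]³−

[Mn(CN)₆]²−: Each cyanide is −1; balancing the −2 overall charge requires Mn(IV). Group 7 minus oxidation state 4 gives a d³ configuration. The d³ configuration leaves the e_g set evenly filled (or empty) — no strong Jahn–Teller driving force.
[Mn(ox)₃]³−: Ligand charges: each oxalate is −2. With an overall charge of −3 the manganese centre must be in the +3 oxidation state. Mn sits in group 7, so the d-electron count is 7 − 3 = 4. Oxalate is a weak-field ligand for a first-row metal, so the complex is high-spin. The t₂g³e_g¹ (high-spin) configuration has an unevenly filled e_g set; the Jahn–Teller theorem predicts a tetragonal distortion (typically axial elongation) to lift the degeneracy.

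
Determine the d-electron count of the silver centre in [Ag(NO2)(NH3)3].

Summing ligand charges against the 0 overall charge gives an oxidation state of +1 for silver.
Silver is a group-11 element; Ag(I) is therefore d¹⁰.

d¹⁰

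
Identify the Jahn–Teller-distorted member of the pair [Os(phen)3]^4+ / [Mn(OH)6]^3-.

[Mn(OH)6]^3-

[Os(phen)3]^4+: 1,10-phenanthroline is neutral; balancing the +4 overall charge requires Os(IV). Os sits in group 8, so the d-electron count is 8 − 4 = 4. A 5d ion has a large Δₒ and is invariably low-spin. The d⁴ configuration leaves the e_g set evenly filled (or empty) — no strong Jahn–Teller driving force.
[Mn(OH)6]^3-: Summing ligand charges against the −3 overall charge gives an oxidation state of +3 for manganese. Mn sits in group 7, so the d-electron count is 7 − 3 = 4. Hydroxide is a weak-field ligand for a first-row metal, so the complex is high-spin. The t₂g³e_g¹ (high-spin) configuration has an unevenly filled e_g set; the Jahn–Teller theorem predicts a tetragonal distortion (typically axial elongation) to lift the degeneracy.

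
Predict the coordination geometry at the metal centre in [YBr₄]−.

Ligand charges: each bromide is −1. With an overall charge of −1 the yttrium centre must be in the +3 oxidation state.
Group 3 minus oxidation state 3 gives a d⁰ configuration.
Coordination number: 4.
A d⁰ ion has no crystal-field stabilisation preference between square planar and tetrahedral, so four ligands adopt the sterically favoured tetrahedral geometry.

tetrahedral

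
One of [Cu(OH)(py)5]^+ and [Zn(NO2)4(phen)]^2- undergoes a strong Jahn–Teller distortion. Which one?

[Cu(OH)(py)5]^+: Summing ligand charges against the +1 overall charge gives an oxidation state of +2 for copper. Copper is a group-11 element; Cu(II) is therefore d⁹. The t₂g⁶e_g³ configuration has an unevenly filled e_g set; the Jahn–Teller theorem predicts a tetragonal distortion (typically axial elongation) to lift the degeneracy.
[Zn(NO2)4(phen)]^2-: Summing ligand charges against the −2 overall charge gives an oxidation state of +2 for zinc. Zinc is a group-12 element; Zn(II) is therefore d¹⁰. The d¹⁰ configuration leaves the e_g set evenly filled (or empty) — no strong Jahn–Teller driving force.

[Cu(OH)(py)5]^+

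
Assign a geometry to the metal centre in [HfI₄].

Each iodide is −1; balancing the 0 overall charge requires Hf(IV).
Hf sits in group 4, so the d-electron count is 4 − 4 = 0.
Coordination number: 4.
A d⁰ ion has no crystal-field stabilisation preference between square planar and tetrahedral, so four ligands adopt the sterically favoured tetrahedral geometry.

tetrahedral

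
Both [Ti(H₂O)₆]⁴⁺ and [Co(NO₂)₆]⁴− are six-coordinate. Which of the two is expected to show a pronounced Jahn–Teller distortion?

[Ti(H₂O)₆]⁴⁺: Water is neutral; balancing the +4 overall charge requires Ti(IV). Group 4 minus oxidation state 4 gives a d⁰ configuration. The d⁰ configuration leaves the e_g set evenly filled (or empty) — no strong Jahn–Teller driving force.
[Co(NO₂)₆]⁴−: Summing ligand charges against the −4 overall charge gives an oxidation state of +2 for cobalt. Cobalt is a group-9 element; Co(II) is therefore d⁷. Nitro (N-bound nitrite) is a strong-field ligand (high in the spectrochemical series) for a first-row metal, so the complex is low-spin. The t₂g⁶e_g¹ (low-spin) configuration has an unevenly filled e_g set; the Jahn–Teller theorem predicts a tetragonal distortion (typically axial elongation) to lift the degeneracy.

[Co(NO₂)₆]⁴−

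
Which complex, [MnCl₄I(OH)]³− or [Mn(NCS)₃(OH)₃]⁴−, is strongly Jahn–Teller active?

[MnCl₄I(OH)]³−

[MnCl₄I(OH)]³−: Summing ligand charges against the −3 overall charge gives an oxidation state of +3 for manganese. Manganese is a group-7 element; Mn(III) is therefore d⁴. Chloride, hydroxide, and iodide are weak-field ligands for a first-row metal, so the complex is high-spin. The t₂g³e_g¹ (high-spin) configuration has an unevenly filled e_g set; the Jahn–Teller theorem predicts a tetragonal distortion (typically axial elongation) to lift the degeneracy.
[Mn(NCS)₃(OH)₃]⁴−: Ligand charges: each isothiocyanate is −1; each hydroxide is −1. With an overall charge of −4 the manganese centre must be in the +2 oxidation state. Group 7 minus oxidation state 2 gives a d⁵ configuration. Hydroxide and isothiocyanate are weak-field ligands for a first-row metal, so the complex is high-spin. The d⁵ configuration leaves the e_g set evenly filled (or empty) — no strong Jahn–Teller driving force.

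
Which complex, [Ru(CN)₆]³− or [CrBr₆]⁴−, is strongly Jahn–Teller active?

[Ru(CN)₆]³−: Each cyanide is −1; balancing the −3 overall charge requires Ru(III). Group 8 minus oxidation state 3 gives a d⁵ configuration. A 4d ion has a large Δₒ and is invariably low-spin. The d⁵ configuration leaves the e_g set evenly filled (or empty) — no strong Jahn–Teller driving force.
[CrBr₆]⁴−: Each bromide is −1; balancing the −4 overall charge requires Cr(II). Group 6 minus oxidation state 2 gives a d⁴ configuration. Bromide is a weak-field ligand for a first-row metal, so the complex is high-spin. The t₂g³e_g¹ (high-spin) configuration has an unevenly filled e_g set; the Jahn–Teller theorem predicts a tetragonal distortion (typically axial elongation) to lift the degeneracy.

[CrBr₆]⁴−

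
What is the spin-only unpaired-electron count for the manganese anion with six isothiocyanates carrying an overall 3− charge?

Summing ligand charges against the −3 overall charge gives an oxidation state of +3 for manganese.
Group 7 minus oxidation state 3 gives a d⁴ configuration.
The spin state decides the count: Isothiocyanate is a weak-field ligand for a first-row metal, so the complex is high-spin.
An octahedral high-spin d⁴ ion is t₂g³e_g¹, giving 4 unpaired electrons.

4 unpaired electrons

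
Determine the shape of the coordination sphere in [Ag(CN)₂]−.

linear

Summing ligand charges against the −1 overall charge gives an oxidation state of +1 for silver.
Silver is a group-11 element; Ag(I) is therefore d¹⁰.
Coordination number: 2.
A d¹⁰ ion with only two ligands adopts a linear arrangement (sp hybridisation; no CFSE preference).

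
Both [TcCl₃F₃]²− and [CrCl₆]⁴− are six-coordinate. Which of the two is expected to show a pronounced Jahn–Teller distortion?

[CrCl₆]⁴−

[TcCl₃F₃]²−: Summing ligand charges against the −2 overall charge gives an oxidation state of +4 for technetium. Group 7 minus oxidation state 4 gives a d³ configuration. The d³ configuration leaves the e_g set evenly filled (or empty) — no strong Jahn–Teller driving force.
[CrCl₆]⁴−: Each chloride is −1; balancing the −4 overall charge requires Cr(II). Chromium is a group-6 element; Cr(II) is therefore d⁴. Chloride is a weak-field ligand for a first-row metal, so the complex is high-spin. The t₂g³e_g¹ (high-spin) configuration has an unevenly filled e_g set; the Jahn–Teller theorem predicts a tetragonal distortion (typically axial elongation) to lift the degeneracy.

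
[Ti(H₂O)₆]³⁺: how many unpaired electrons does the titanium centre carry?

Water is neutral; balancing the +3 overall charge requires Ti(III).
Ti sits in group 4, so the d-electron count is 4 − 3 = 1.
In an octahedral field the d¹ configuration is t₂g¹e_g⁰ (only one arrangement possible), giving 1 unpaired electron.

1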